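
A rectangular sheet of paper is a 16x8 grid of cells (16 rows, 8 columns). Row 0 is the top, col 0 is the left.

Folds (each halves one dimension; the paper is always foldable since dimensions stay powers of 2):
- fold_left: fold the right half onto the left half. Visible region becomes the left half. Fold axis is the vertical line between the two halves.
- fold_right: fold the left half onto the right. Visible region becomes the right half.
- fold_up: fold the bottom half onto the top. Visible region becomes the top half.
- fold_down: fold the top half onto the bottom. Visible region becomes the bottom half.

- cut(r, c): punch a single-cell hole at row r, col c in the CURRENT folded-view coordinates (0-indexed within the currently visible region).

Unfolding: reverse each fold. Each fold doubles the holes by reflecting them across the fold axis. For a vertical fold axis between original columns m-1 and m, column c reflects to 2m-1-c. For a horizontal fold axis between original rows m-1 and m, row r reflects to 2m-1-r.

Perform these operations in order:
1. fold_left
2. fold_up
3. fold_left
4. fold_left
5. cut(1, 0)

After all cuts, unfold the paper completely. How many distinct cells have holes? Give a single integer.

Op 1 fold_left: fold axis v@4; visible region now rows[0,16) x cols[0,4) = 16x4
Op 2 fold_up: fold axis h@8; visible region now rows[0,8) x cols[0,4) = 8x4
Op 3 fold_left: fold axis v@2; visible region now rows[0,8) x cols[0,2) = 8x2
Op 4 fold_left: fold axis v@1; visible region now rows[0,8) x cols[0,1) = 8x1
Op 5 cut(1, 0): punch at orig (1,0); cuts so far [(1, 0)]; region rows[0,8) x cols[0,1) = 8x1
Unfold 1 (reflect across v@1): 2 holes -> [(1, 0), (1, 1)]
Unfold 2 (reflect across v@2): 4 holes -> [(1, 0), (1, 1), (1, 2), (1, 3)]
Unfold 3 (reflect across h@8): 8 holes -> [(1, 0), (1, 1), (1, 2), (1, 3), (14, 0), (14, 1), (14, 2), (14, 3)]
Unfold 4 (reflect across v@4): 16 holes -> [(1, 0), (1, 1), (1, 2), (1, 3), (1, 4), (1, 5), (1, 6), (1, 7), (14, 0), (14, 1), (14, 2), (14, 3), (14, 4), (14, 5), (14, 6), (14, 7)]

Answer: 16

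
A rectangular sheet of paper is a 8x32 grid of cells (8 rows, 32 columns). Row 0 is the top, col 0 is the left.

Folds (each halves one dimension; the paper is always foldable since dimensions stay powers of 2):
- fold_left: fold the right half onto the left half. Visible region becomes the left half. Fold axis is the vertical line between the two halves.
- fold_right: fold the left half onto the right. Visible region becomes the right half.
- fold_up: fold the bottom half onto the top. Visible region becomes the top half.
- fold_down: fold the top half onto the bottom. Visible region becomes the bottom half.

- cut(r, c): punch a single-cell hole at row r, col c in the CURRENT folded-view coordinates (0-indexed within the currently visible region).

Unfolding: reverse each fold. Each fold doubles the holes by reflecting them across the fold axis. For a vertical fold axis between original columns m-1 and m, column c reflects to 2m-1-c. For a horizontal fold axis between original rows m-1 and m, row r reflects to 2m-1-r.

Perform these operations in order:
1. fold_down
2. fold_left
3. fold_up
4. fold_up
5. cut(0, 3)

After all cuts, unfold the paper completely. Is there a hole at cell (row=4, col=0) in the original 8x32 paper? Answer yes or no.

Answer: no

Derivation:
Op 1 fold_down: fold axis h@4; visible region now rows[4,8) x cols[0,32) = 4x32
Op 2 fold_left: fold axis v@16; visible region now rows[4,8) x cols[0,16) = 4x16
Op 3 fold_up: fold axis h@6; visible region now rows[4,6) x cols[0,16) = 2x16
Op 4 fold_up: fold axis h@5; visible region now rows[4,5) x cols[0,16) = 1x16
Op 5 cut(0, 3): punch at orig (4,3); cuts so far [(4, 3)]; region rows[4,5) x cols[0,16) = 1x16
Unfold 1 (reflect across h@5): 2 holes -> [(4, 3), (5, 3)]
Unfold 2 (reflect across h@6): 4 holes -> [(4, 3), (5, 3), (6, 3), (7, 3)]
Unfold 3 (reflect across v@16): 8 holes -> [(4, 3), (4, 28), (5, 3), (5, 28), (6, 3), (6, 28), (7, 3), (7, 28)]
Unfold 4 (reflect across h@4): 16 holes -> [(0, 3), (0, 28), (1, 3), (1, 28), (2, 3), (2, 28), (3, 3), (3, 28), (4, 3), (4, 28), (5, 3), (5, 28), (6, 3), (6, 28), (7, 3), (7, 28)]
Holes: [(0, 3), (0, 28), (1, 3), (1, 28), (2, 3), (2, 28), (3, 3), (3, 28), (4, 3), (4, 28), (5, 3), (5, 28), (6, 3), (6, 28), (7, 3), (7, 28)]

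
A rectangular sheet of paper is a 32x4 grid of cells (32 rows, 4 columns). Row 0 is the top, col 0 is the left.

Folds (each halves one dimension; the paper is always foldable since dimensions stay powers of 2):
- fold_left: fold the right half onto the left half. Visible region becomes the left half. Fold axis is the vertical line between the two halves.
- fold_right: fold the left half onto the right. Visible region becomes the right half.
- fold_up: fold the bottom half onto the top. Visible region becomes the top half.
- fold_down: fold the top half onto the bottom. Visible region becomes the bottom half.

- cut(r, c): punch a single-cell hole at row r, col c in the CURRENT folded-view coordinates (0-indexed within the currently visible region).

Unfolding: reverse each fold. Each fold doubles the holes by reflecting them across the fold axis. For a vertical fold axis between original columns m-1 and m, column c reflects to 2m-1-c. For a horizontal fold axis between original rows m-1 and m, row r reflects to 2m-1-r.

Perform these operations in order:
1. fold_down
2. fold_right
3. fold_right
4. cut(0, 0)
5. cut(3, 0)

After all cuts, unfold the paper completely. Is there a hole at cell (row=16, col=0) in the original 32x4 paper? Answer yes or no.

Answer: yes

Derivation:
Op 1 fold_down: fold axis h@16; visible region now rows[16,32) x cols[0,4) = 16x4
Op 2 fold_right: fold axis v@2; visible region now rows[16,32) x cols[2,4) = 16x2
Op 3 fold_right: fold axis v@3; visible region now rows[16,32) x cols[3,4) = 16x1
Op 4 cut(0, 0): punch at orig (16,3); cuts so far [(16, 3)]; region rows[16,32) x cols[3,4) = 16x1
Op 5 cut(3, 0): punch at orig (19,3); cuts so far [(16, 3), (19, 3)]; region rows[16,32) x cols[3,4) = 16x1
Unfold 1 (reflect across v@3): 4 holes -> [(16, 2), (16, 3), (19, 2), (19, 3)]
Unfold 2 (reflect across v@2): 8 holes -> [(16, 0), (16, 1), (16, 2), (16, 3), (19, 0), (19, 1), (19, 2), (19, 3)]
Unfold 3 (reflect across h@16): 16 holes -> [(12, 0), (12, 1), (12, 2), (12, 3), (15, 0), (15, 1), (15, 2), (15, 3), (16, 0), (16, 1), (16, 2), (16, 3), (19, 0), (19, 1), (19, 2), (19, 3)]
Holes: [(12, 0), (12, 1), (12, 2), (12, 3), (15, 0), (15, 1), (15, 2), (15, 3), (16, 0), (16, 1), (16, 2), (16, 3), (19, 0), (19, 1), (19, 2), (19, 3)]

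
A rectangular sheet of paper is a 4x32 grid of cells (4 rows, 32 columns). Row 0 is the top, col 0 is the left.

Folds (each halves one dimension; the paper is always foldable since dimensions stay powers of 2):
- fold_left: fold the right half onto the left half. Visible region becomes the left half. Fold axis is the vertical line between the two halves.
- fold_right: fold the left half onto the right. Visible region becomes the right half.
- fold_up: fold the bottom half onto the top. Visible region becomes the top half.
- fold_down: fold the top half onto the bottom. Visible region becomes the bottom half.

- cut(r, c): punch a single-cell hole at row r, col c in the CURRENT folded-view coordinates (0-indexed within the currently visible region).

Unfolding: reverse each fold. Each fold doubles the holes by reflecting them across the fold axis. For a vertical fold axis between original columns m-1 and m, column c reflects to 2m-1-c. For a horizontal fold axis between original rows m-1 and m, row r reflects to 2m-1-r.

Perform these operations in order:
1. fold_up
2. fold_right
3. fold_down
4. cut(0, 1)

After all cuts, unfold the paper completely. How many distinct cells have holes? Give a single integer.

Answer: 8

Derivation:
Op 1 fold_up: fold axis h@2; visible region now rows[0,2) x cols[0,32) = 2x32
Op 2 fold_right: fold axis v@16; visible region now rows[0,2) x cols[16,32) = 2x16
Op 3 fold_down: fold axis h@1; visible region now rows[1,2) x cols[16,32) = 1x16
Op 4 cut(0, 1): punch at orig (1,17); cuts so far [(1, 17)]; region rows[1,2) x cols[16,32) = 1x16
Unfold 1 (reflect across h@1): 2 holes -> [(0, 17), (1, 17)]
Unfold 2 (reflect across v@16): 4 holes -> [(0, 14), (0, 17), (1, 14), (1, 17)]
Unfold 3 (reflect across h@2): 8 holes -> [(0, 14), (0, 17), (1, 14), (1, 17), (2, 14), (2, 17), (3, 14), (3, 17)]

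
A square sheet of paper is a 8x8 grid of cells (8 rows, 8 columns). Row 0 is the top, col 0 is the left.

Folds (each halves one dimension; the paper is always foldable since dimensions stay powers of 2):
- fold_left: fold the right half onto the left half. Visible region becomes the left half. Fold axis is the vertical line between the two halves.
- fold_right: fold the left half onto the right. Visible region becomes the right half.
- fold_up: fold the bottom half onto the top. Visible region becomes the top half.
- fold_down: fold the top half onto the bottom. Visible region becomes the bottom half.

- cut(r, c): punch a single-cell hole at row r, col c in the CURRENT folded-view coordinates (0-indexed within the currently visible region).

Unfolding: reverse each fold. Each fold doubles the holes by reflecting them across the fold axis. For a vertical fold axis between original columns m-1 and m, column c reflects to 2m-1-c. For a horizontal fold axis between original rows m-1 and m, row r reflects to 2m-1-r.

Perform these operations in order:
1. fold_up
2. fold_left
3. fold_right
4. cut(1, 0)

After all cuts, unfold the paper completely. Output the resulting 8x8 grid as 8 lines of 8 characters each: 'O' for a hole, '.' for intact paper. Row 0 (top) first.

Op 1 fold_up: fold axis h@4; visible region now rows[0,4) x cols[0,8) = 4x8
Op 2 fold_left: fold axis v@4; visible region now rows[0,4) x cols[0,4) = 4x4
Op 3 fold_right: fold axis v@2; visible region now rows[0,4) x cols[2,4) = 4x2
Op 4 cut(1, 0): punch at orig (1,2); cuts so far [(1, 2)]; region rows[0,4) x cols[2,4) = 4x2
Unfold 1 (reflect across v@2): 2 holes -> [(1, 1), (1, 2)]
Unfold 2 (reflect across v@4): 4 holes -> [(1, 1), (1, 2), (1, 5), (1, 6)]
Unfold 3 (reflect across h@4): 8 holes -> [(1, 1), (1, 2), (1, 5), (1, 6), (6, 1), (6, 2), (6, 5), (6, 6)]

Answer: ........
.OO..OO.
........
........
........
........
.OO..OO.
........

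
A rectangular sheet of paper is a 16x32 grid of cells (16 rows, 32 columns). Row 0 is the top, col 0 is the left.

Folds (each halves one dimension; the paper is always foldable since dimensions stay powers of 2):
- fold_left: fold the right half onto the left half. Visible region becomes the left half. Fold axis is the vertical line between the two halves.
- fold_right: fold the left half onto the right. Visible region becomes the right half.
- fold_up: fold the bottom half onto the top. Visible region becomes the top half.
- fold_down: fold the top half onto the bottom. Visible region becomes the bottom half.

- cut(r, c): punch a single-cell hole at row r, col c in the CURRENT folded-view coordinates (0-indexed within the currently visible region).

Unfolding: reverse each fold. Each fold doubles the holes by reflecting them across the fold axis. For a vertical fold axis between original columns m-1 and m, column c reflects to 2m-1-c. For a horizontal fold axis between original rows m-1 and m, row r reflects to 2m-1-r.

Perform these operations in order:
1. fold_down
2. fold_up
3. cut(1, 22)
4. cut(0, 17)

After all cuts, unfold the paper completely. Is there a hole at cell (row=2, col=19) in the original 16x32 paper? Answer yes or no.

Answer: no

Derivation:
Op 1 fold_down: fold axis h@8; visible region now rows[8,16) x cols[0,32) = 8x32
Op 2 fold_up: fold axis h@12; visible region now rows[8,12) x cols[0,32) = 4x32
Op 3 cut(1, 22): punch at orig (9,22); cuts so far [(9, 22)]; region rows[8,12) x cols[0,32) = 4x32
Op 4 cut(0, 17): punch at orig (8,17); cuts so far [(8, 17), (9, 22)]; region rows[8,12) x cols[0,32) = 4x32
Unfold 1 (reflect across h@12): 4 holes -> [(8, 17), (9, 22), (14, 22), (15, 17)]
Unfold 2 (reflect across h@8): 8 holes -> [(0, 17), (1, 22), (6, 22), (7, 17), (8, 17), (9, 22), (14, 22), (15, 17)]
Holes: [(0, 17), (1, 22), (6, 22), (7, 17), (8, 17), (9, 22), (14, 22), (15, 17)]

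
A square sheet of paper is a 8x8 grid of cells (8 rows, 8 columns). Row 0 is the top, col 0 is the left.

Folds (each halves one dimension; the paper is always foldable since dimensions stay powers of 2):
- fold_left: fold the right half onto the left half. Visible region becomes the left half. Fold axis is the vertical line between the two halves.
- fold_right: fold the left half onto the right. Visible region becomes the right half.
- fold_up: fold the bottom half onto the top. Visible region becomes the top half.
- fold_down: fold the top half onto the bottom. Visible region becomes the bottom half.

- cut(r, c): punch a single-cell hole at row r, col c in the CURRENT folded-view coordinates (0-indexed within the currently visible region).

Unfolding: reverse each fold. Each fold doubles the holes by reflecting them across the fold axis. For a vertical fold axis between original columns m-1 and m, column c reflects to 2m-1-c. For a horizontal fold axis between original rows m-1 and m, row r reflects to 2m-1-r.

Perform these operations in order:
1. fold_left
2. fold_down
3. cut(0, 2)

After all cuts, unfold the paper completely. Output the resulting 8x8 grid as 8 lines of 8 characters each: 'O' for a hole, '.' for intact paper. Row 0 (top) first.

Answer: ........
........
........
..O..O..
..O..O..
........
........
........

Derivation:
Op 1 fold_left: fold axis v@4; visible region now rows[0,8) x cols[0,4) = 8x4
Op 2 fold_down: fold axis h@4; visible region now rows[4,8) x cols[0,4) = 4x4
Op 3 cut(0, 2): punch at orig (4,2); cuts so far [(4, 2)]; region rows[4,8) x cols[0,4) = 4x4
Unfold 1 (reflect across h@4): 2 holes -> [(3, 2), (4, 2)]
Unfold 2 (reflect across v@4): 4 holes -> [(3, 2), (3, 5), (4, 2), (4, 5)]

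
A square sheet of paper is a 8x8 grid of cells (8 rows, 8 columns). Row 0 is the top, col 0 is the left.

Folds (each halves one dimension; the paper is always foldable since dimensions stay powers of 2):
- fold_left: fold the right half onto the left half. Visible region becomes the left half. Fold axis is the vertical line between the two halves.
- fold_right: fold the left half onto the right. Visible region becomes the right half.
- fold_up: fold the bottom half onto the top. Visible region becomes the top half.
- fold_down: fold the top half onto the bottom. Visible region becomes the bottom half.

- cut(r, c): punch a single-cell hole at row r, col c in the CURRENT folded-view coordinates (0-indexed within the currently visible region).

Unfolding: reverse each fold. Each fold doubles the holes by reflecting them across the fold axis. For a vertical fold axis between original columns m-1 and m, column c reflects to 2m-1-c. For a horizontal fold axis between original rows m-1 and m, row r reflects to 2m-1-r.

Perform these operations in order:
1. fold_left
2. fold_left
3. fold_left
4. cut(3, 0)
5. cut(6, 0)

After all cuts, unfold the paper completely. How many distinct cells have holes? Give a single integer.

Op 1 fold_left: fold axis v@4; visible region now rows[0,8) x cols[0,4) = 8x4
Op 2 fold_left: fold axis v@2; visible region now rows[0,8) x cols[0,2) = 8x2
Op 3 fold_left: fold axis v@1; visible region now rows[0,8) x cols[0,1) = 8x1
Op 4 cut(3, 0): punch at orig (3,0); cuts so far [(3, 0)]; region rows[0,8) x cols[0,1) = 8x1
Op 5 cut(6, 0): punch at orig (6,0); cuts so far [(3, 0), (6, 0)]; region rows[0,8) x cols[0,1) = 8x1
Unfold 1 (reflect across v@1): 4 holes -> [(3, 0), (3, 1), (6, 0), (6, 1)]
Unfold 2 (reflect across v@2): 8 holes -> [(3, 0), (3, 1), (3, 2), (3, 3), (6, 0), (6, 1), (6, 2), (6, 3)]
Unfold 3 (reflect across v@4): 16 holes -> [(3, 0), (3, 1), (3, 2), (3, 3), (3, 4), (3, 5), (3, 6), (3, 7), (6, 0), (6, 1), (6, 2), (6, 3), (6, 4), (6, 5), (6, 6), (6, 7)]

Answer: 16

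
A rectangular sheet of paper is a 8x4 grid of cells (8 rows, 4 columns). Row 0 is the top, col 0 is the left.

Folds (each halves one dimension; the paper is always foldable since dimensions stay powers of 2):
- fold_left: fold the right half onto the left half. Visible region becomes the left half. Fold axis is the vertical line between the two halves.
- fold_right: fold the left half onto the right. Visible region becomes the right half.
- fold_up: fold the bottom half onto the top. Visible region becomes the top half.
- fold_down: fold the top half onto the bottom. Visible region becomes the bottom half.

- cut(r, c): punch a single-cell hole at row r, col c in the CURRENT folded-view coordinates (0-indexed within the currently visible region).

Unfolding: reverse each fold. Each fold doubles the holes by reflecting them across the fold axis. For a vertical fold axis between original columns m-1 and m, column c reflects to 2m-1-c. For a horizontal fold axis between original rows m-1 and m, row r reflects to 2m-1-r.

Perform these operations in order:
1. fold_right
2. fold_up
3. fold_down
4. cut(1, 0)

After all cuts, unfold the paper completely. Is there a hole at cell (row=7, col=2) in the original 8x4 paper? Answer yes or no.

Answer: yes

Derivation:
Op 1 fold_right: fold axis v@2; visible region now rows[0,8) x cols[2,4) = 8x2
Op 2 fold_up: fold axis h@4; visible region now rows[0,4) x cols[2,4) = 4x2
Op 3 fold_down: fold axis h@2; visible region now rows[2,4) x cols[2,4) = 2x2
Op 4 cut(1, 0): punch at orig (3,2); cuts so far [(3, 2)]; region rows[2,4) x cols[2,4) = 2x2
Unfold 1 (reflect across h@2): 2 holes -> [(0, 2), (3, 2)]
Unfold 2 (reflect across h@4): 4 holes -> [(0, 2), (3, 2), (4, 2), (7, 2)]
Unfold 3 (reflect across v@2): 8 holes -> [(0, 1), (0, 2), (3, 1), (3, 2), (4, 1), (4, 2), (7, 1), (7, 2)]
Holes: [(0, 1), (0, 2), (3, 1), (3, 2), (4, 1), (4, 2), (7, 1), (7, 2)]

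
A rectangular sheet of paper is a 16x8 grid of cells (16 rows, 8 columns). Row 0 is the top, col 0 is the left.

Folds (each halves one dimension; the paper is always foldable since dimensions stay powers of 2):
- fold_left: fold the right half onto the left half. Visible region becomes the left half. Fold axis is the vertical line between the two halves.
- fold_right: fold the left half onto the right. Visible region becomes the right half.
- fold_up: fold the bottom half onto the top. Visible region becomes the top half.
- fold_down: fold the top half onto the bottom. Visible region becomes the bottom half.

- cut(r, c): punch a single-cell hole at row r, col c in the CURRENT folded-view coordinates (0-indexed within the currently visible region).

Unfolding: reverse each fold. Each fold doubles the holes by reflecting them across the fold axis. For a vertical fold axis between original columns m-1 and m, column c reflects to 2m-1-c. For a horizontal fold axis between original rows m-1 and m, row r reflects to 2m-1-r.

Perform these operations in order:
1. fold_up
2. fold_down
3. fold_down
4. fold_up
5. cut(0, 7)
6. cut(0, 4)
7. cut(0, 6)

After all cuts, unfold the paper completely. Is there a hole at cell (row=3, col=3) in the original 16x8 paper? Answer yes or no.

Op 1 fold_up: fold axis h@8; visible region now rows[0,8) x cols[0,8) = 8x8
Op 2 fold_down: fold axis h@4; visible region now rows[4,8) x cols[0,8) = 4x8
Op 3 fold_down: fold axis h@6; visible region now rows[6,8) x cols[0,8) = 2x8
Op 4 fold_up: fold axis h@7; visible region now rows[6,7) x cols[0,8) = 1x8
Op 5 cut(0, 7): punch at orig (6,7); cuts so far [(6, 7)]; region rows[6,7) x cols[0,8) = 1x8
Op 6 cut(0, 4): punch at orig (6,4); cuts so far [(6, 4), (6, 7)]; region rows[6,7) x cols[0,8) = 1x8
Op 7 cut(0, 6): punch at orig (6,6); cuts so far [(6, 4), (6, 6), (6, 7)]; region rows[6,7) x cols[0,8) = 1x8
Unfold 1 (reflect across h@7): 6 holes -> [(6, 4), (6, 6), (6, 7), (7, 4), (7, 6), (7, 7)]
Unfold 2 (reflect across h@6): 12 holes -> [(4, 4), (4, 6), (4, 7), (5, 4), (5, 6), (5, 7), (6, 4), (6, 6), (6, 7), (7, 4), (7, 6), (7, 7)]
Unfold 3 (reflect across h@4): 24 holes -> [(0, 4), (0, 6), (0, 7), (1, 4), (1, 6), (1, 7), (2, 4), (2, 6), (2, 7), (3, 4), (3, 6), (3, 7), (4, 4), (4, 6), (4, 7), (5, 4), (5, 6), (5, 7), (6, 4), (6, 6), (6, 7), (7, 4), (7, 6), (7, 7)]
Unfold 4 (reflect across h@8): 48 holes -> [(0, 4), (0, 6), (0, 7), (1, 4), (1, 6), (1, 7), (2, 4), (2, 6), (2, 7), (3, 4), (3, 6), (3, 7), (4, 4), (4, 6), (4, 7), (5, 4), (5, 6), (5, 7), (6, 4), (6, 6), (6, 7), (7, 4), (7, 6), (7, 7), (8, 4), (8, 6), (8, 7), (9, 4), (9, 6), (9, 7), (10, 4), (10, 6), (10, 7), (11, 4), (11, 6), (11, 7), (12, 4), (12, 6), (12, 7), (13, 4), (13, 6), (13, 7), (14, 4), (14, 6), (14, 7), (15, 4), (15, 6), (15, 7)]
Holes: [(0, 4), (0, 6), (0, 7), (1, 4), (1, 6), (1, 7), (2, 4), (2, 6), (2, 7), (3, 4), (3, 6), (3, 7), (4, 4), (4, 6), (4, 7), (5, 4), (5, 6), (5, 7), (6, 4), (6, 6), (6, 7), (7, 4), (7, 6), (7, 7), (8, 4), (8, 6), (8, 7), (9, 4), (9, 6), (9, 7), (10, 4), (10, 6), (10, 7), (11, 4), (11, 6), (11, 7), (12, 4), (12, 6), (12, 7), (13, 4), (13, 6), (13, 7), (14, 4), (14, 6), (14, 7), (15, 4), (15, 6), (15, 7)]

Answer: no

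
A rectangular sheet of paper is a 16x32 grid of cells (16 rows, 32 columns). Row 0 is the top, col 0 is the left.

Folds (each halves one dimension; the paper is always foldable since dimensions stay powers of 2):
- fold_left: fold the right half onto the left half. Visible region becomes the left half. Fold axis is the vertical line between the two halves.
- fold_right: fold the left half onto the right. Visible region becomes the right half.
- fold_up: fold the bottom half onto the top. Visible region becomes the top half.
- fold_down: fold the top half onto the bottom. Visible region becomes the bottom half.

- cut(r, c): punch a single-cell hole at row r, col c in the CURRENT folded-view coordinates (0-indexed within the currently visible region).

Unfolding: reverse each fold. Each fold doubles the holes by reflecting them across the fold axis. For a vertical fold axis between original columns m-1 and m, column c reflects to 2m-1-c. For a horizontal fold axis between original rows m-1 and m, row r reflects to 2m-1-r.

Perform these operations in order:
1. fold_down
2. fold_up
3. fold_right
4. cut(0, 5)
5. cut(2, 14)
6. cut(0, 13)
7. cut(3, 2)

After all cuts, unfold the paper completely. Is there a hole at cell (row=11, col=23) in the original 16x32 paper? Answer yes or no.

Answer: no

Derivation:
Op 1 fold_down: fold axis h@8; visible region now rows[8,16) x cols[0,32) = 8x32
Op 2 fold_up: fold axis h@12; visible region now rows[8,12) x cols[0,32) = 4x32
Op 3 fold_right: fold axis v@16; visible region now rows[8,12) x cols[16,32) = 4x16
Op 4 cut(0, 5): punch at orig (8,21); cuts so far [(8, 21)]; region rows[8,12) x cols[16,32) = 4x16
Op 5 cut(2, 14): punch at orig (10,30); cuts so far [(8, 21), (10, 30)]; region rows[8,12) x cols[16,32) = 4x16
Op 6 cut(0, 13): punch at orig (8,29); cuts so far [(8, 21), (8, 29), (10, 30)]; region rows[8,12) x cols[16,32) = 4x16
Op 7 cut(3, 2): punch at orig (11,18); cuts so far [(8, 21), (8, 29), (10, 30), (11, 18)]; region rows[8,12) x cols[16,32) = 4x16
Unfold 1 (reflect across v@16): 8 holes -> [(8, 2), (8, 10), (8, 21), (8, 29), (10, 1), (10, 30), (11, 13), (11, 18)]
Unfold 2 (reflect across h@12): 16 holes -> [(8, 2), (8, 10), (8, 21), (8, 29), (10, 1), (10, 30), (11, 13), (11, 18), (12, 13), (12, 18), (13, 1), (13, 30), (15, 2), (15, 10), (15, 21), (15, 29)]
Unfold 3 (reflect across h@8): 32 holes -> [(0, 2), (0, 10), (0, 21), (0, 29), (2, 1), (2, 30), (3, 13), (3, 18), (4, 13), (4, 18), (5, 1), (5, 30), (7, 2), (7, 10), (7, 21), (7, 29), (8, 2), (8, 10), (8, 21), (8, 29), (10, 1), (10, 30), (11, 13), (11, 18), (12, 13), (12, 18), (13, 1), (13, 30), (15, 2), (15, 10), (15, 21), (15, 29)]
Holes: [(0, 2), (0, 10), (0, 21), (0, 29), (2, 1), (2, 30), (3, 13), (3, 18), (4, 13), (4, 18), (5, 1), (5, 30), (7, 2), (7, 10), (7, 21), (7, 29), (8, 2), (8, 10), (8, 21), (8, 29), (10, 1), (10, 30), (11, 13), (11, 18), (12, 13), (12, 18), (13, 1), (13, 30), (15, 2), (15, 10), (15, 21), (15, 29)]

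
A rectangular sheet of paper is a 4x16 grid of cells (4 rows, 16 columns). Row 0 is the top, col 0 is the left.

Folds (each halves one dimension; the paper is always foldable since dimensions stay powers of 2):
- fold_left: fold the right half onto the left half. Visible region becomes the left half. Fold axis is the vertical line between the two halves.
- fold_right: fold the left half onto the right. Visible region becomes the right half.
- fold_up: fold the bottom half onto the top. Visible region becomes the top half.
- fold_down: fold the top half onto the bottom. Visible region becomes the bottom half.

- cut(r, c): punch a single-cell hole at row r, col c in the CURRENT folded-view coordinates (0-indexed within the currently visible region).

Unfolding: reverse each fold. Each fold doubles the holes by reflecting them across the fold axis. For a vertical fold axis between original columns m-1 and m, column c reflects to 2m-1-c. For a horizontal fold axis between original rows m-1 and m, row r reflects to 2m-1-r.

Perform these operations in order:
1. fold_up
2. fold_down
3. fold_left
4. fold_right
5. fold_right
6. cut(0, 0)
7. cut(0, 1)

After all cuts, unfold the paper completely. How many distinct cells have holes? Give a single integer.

Op 1 fold_up: fold axis h@2; visible region now rows[0,2) x cols[0,16) = 2x16
Op 2 fold_down: fold axis h@1; visible region now rows[1,2) x cols[0,16) = 1x16
Op 3 fold_left: fold axis v@8; visible region now rows[1,2) x cols[0,8) = 1x8
Op 4 fold_right: fold axis v@4; visible region now rows[1,2) x cols[4,8) = 1x4
Op 5 fold_right: fold axis v@6; visible region now rows[1,2) x cols[6,8) = 1x2
Op 6 cut(0, 0): punch at orig (1,6); cuts so far [(1, 6)]; region rows[1,2) x cols[6,8) = 1x2
Op 7 cut(0, 1): punch at orig (1,7); cuts so far [(1, 6), (1, 7)]; region rows[1,2) x cols[6,8) = 1x2
Unfold 1 (reflect across v@6): 4 holes -> [(1, 4), (1, 5), (1, 6), (1, 7)]
Unfold 2 (reflect across v@4): 8 holes -> [(1, 0), (1, 1), (1, 2), (1, 3), (1, 4), (1, 5), (1, 6), (1, 7)]
Unfold 3 (reflect across v@8): 16 holes -> [(1, 0), (1, 1), (1, 2), (1, 3), (1, 4), (1, 5), (1, 6), (1, 7), (1, 8), (1, 9), (1, 10), (1, 11), (1, 12), (1, 13), (1, 14), (1, 15)]
Unfold 4 (reflect across h@1): 32 holes -> [(0, 0), (0, 1), (0, 2), (0, 3), (0, 4), (0, 5), (0, 6), (0, 7), (0, 8), (0, 9), (0, 10), (0, 11), (0, 12), (0, 13), (0, 14), (0, 15), (1, 0), (1, 1), (1, 2), (1, 3), (1, 4), (1, 5), (1, 6), (1, 7), (1, 8), (1, 9), (1, 10), (1, 11), (1, 12), (1, 13), (1, 14), (1, 15)]
Unfold 5 (reflect across h@2): 64 holes -> [(0, 0), (0, 1), (0, 2), (0, 3), (0, 4), (0, 5), (0, 6), (0, 7), (0, 8), (0, 9), (0, 10), (0, 11), (0, 12), (0, 13), (0, 14), (0, 15), (1, 0), (1, 1), (1, 2), (1, 3), (1, 4), (1, 5), (1, 6), (1, 7), (1, 8), (1, 9), (1, 10), (1, 11), (1, 12), (1, 13), (1, 14), (1, 15), (2, 0), (2, 1), (2, 2), (2, 3), (2, 4), (2, 5), (2, 6), (2, 7), (2, 8), (2, 9), (2, 10), (2, 11), (2, 12), (2, 13), (2, 14), (2, 15), (3, 0), (3, 1), (3, 2), (3, 3), (3, 4), (3, 5), (3, 6), (3, 7), (3, 8), (3, 9), (3, 10), (3, 11), (3, 12), (3, 13), (3, 14), (3, 15)]

Answer: 64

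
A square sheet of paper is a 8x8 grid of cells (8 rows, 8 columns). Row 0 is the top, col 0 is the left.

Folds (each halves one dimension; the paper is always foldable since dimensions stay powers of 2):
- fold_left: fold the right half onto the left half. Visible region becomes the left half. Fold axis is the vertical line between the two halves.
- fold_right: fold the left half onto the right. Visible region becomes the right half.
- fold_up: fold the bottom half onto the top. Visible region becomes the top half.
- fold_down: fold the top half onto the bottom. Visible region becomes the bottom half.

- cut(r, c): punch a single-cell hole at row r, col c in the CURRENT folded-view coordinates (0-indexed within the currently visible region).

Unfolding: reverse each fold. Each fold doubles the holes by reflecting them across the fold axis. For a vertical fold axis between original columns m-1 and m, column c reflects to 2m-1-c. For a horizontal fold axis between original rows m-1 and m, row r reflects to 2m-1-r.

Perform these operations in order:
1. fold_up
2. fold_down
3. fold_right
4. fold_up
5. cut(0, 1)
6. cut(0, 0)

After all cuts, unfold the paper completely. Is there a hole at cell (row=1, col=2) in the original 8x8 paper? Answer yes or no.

Answer: yes

Derivation:
Op 1 fold_up: fold axis h@4; visible region now rows[0,4) x cols[0,8) = 4x8
Op 2 fold_down: fold axis h@2; visible region now rows[2,4) x cols[0,8) = 2x8
Op 3 fold_right: fold axis v@4; visible region now rows[2,4) x cols[4,8) = 2x4
Op 4 fold_up: fold axis h@3; visible region now rows[2,3) x cols[4,8) = 1x4
Op 5 cut(0, 1): punch at orig (2,5); cuts so far [(2, 5)]; region rows[2,3) x cols[4,8) = 1x4
Op 6 cut(0, 0): punch at orig (2,4); cuts so far [(2, 4), (2, 5)]; region rows[2,3) x cols[4,8) = 1x4
Unfold 1 (reflect across h@3): 4 holes -> [(2, 4), (2, 5), (3, 4), (3, 5)]
Unfold 2 (reflect across v@4): 8 holes -> [(2, 2), (2, 3), (2, 4), (2, 5), (3, 2), (3, 3), (3, 4), (3, 5)]
Unfold 3 (reflect across h@2): 16 holes -> [(0, 2), (0, 3), (0, 4), (0, 5), (1, 2), (1, 3), (1, 4), (1, 5), (2, 2), (2, 3), (2, 4), (2, 5), (3, 2), (3, 3), (3, 4), (3, 5)]
Unfold 4 (reflect across h@4): 32 holes -> [(0, 2), (0, 3), (0, 4), (0, 5), (1, 2), (1, 3), (1, 4), (1, 5), (2, 2), (2, 3), (2, 4), (2, 5), (3, 2), (3, 3), (3, 4), (3, 5), (4, 2), (4, 3), (4, 4), (4, 5), (5, 2), (5, 3), (5, 4), (5, 5), (6, 2), (6, 3), (6, 4), (6, 5), (7, 2), (7, 3), (7, 4), (7, 5)]
Holes: [(0, 2), (0, 3), (0, 4), (0, 5), (1, 2), (1, 3), (1, 4), (1, 5), (2, 2), (2, 3), (2, 4), (2, 5), (3, 2), (3, 3), (3, 4), (3, 5), (4, 2), (4, 3), (4, 4), (4, 5), (5, 2), (5, 3), (5, 4), (5, 5), (6, 2), (6, 3), (6, 4), (6, 5), (7, 2), (7, 3), (7, 4), (7, 5)]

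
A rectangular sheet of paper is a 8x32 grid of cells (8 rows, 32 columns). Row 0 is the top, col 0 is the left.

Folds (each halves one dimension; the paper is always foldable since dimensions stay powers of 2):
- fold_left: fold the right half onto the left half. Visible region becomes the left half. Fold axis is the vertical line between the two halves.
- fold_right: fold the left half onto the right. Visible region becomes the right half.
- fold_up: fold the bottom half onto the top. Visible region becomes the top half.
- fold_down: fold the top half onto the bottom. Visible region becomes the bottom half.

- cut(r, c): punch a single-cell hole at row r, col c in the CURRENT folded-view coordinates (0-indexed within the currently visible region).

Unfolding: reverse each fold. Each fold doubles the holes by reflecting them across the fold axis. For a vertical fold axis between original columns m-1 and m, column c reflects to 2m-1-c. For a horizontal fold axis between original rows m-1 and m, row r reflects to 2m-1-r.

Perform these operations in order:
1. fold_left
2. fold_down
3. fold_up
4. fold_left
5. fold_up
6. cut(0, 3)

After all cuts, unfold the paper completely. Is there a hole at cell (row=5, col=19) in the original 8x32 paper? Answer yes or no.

Op 1 fold_left: fold axis v@16; visible region now rows[0,8) x cols[0,16) = 8x16
Op 2 fold_down: fold axis h@4; visible region now rows[4,8) x cols[0,16) = 4x16
Op 3 fold_up: fold axis h@6; visible region now rows[4,6) x cols[0,16) = 2x16
Op 4 fold_left: fold axis v@8; visible region now rows[4,6) x cols[0,8) = 2x8
Op 5 fold_up: fold axis h@5; visible region now rows[4,5) x cols[0,8) = 1x8
Op 6 cut(0, 3): punch at orig (4,3); cuts so far [(4, 3)]; region rows[4,5) x cols[0,8) = 1x8
Unfold 1 (reflect across h@5): 2 holes -> [(4, 3), (5, 3)]
Unfold 2 (reflect across v@8): 4 holes -> [(4, 3), (4, 12), (5, 3), (5, 12)]
Unfold 3 (reflect across h@6): 8 holes -> [(4, 3), (4, 12), (5, 3), (5, 12), (6, 3), (6, 12), (7, 3), (7, 12)]
Unfold 4 (reflect across h@4): 16 holes -> [(0, 3), (0, 12), (1, 3), (1, 12), (2, 3), (2, 12), (3, 3), (3, 12), (4, 3), (4, 12), (5, 3), (5, 12), (6, 3), (6, 12), (7, 3), (7, 12)]
Unfold 5 (reflect across v@16): 32 holes -> [(0, 3), (0, 12), (0, 19), (0, 28), (1, 3), (1, 12), (1, 19), (1, 28), (2, 3), (2, 12), (2, 19), (2, 28), (3, 3), (3, 12), (3, 19), (3, 28), (4, 3), (4, 12), (4, 19), (4, 28), (5, 3), (5, 12), (5, 19), (5, 28), (6, 3), (6, 12), (6, 19), (6, 28), (7, 3), (7, 12), (7, 19), (7, 28)]
Holes: [(0, 3), (0, 12), (0, 19), (0, 28), (1, 3), (1, 12), (1, 19), (1, 28), (2, 3), (2, 12), (2, 19), (2, 28), (3, 3), (3, 12), (3, 19), (3, 28), (4, 3), (4, 12), (4, 19), (4, 28), (5, 3), (5, 12), (5, 19), (5, 28), (6, 3), (6, 12), (6, 19), (6, 28), (7, 3), (7, 12), (7, 19), (7, 28)]

Answer: yes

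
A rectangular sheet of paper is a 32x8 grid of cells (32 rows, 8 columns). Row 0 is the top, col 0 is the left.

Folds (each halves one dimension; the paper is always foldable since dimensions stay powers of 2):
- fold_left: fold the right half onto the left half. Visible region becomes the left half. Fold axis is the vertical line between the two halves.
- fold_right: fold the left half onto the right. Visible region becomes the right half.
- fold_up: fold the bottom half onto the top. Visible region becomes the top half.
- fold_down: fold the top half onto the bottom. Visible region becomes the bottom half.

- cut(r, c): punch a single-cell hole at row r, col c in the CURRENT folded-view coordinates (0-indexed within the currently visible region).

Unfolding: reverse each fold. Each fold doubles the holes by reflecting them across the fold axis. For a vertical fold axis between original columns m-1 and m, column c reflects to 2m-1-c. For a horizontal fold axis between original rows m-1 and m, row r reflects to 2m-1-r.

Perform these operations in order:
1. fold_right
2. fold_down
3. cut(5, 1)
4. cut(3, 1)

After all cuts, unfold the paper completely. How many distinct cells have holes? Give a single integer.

Op 1 fold_right: fold axis v@4; visible region now rows[0,32) x cols[4,8) = 32x4
Op 2 fold_down: fold axis h@16; visible region now rows[16,32) x cols[4,8) = 16x4
Op 3 cut(5, 1): punch at orig (21,5); cuts so far [(21, 5)]; region rows[16,32) x cols[4,8) = 16x4
Op 4 cut(3, 1): punch at orig (19,5); cuts so far [(19, 5), (21, 5)]; region rows[16,32) x cols[4,8) = 16x4
Unfold 1 (reflect across h@16): 4 holes -> [(10, 5), (12, 5), (19, 5), (21, 5)]
Unfold 2 (reflect across v@4): 8 holes -> [(10, 2), (10, 5), (12, 2), (12, 5), (19, 2), (19, 5), (21, 2), (21, 5)]

Answer: 8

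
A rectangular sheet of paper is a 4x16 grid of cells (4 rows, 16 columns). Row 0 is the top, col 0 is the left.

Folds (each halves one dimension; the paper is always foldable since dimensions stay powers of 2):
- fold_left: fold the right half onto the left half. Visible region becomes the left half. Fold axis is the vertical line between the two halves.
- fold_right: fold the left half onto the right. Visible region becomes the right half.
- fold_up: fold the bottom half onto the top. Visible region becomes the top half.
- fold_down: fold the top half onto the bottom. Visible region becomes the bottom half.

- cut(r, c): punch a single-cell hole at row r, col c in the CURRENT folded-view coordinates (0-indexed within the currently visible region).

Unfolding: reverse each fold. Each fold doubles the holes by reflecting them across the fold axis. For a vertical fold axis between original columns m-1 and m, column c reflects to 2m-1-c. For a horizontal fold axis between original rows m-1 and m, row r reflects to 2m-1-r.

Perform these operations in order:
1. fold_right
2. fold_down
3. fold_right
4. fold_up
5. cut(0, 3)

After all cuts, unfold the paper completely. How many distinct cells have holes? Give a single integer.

Answer: 16

Derivation:
Op 1 fold_right: fold axis v@8; visible region now rows[0,4) x cols[8,16) = 4x8
Op 2 fold_down: fold axis h@2; visible region now rows[2,4) x cols[8,16) = 2x8
Op 3 fold_right: fold axis v@12; visible region now rows[2,4) x cols[12,16) = 2x4
Op 4 fold_up: fold axis h@3; visible region now rows[2,3) x cols[12,16) = 1x4
Op 5 cut(0, 3): punch at orig (2,15); cuts so far [(2, 15)]; region rows[2,3) x cols[12,16) = 1x4
Unfold 1 (reflect across h@3): 2 holes -> [(2, 15), (3, 15)]
Unfold 2 (reflect across v@12): 4 holes -> [(2, 8), (2, 15), (3, 8), (3, 15)]
Unfold 3 (reflect across h@2): 8 holes -> [(0, 8), (0, 15), (1, 8), (1, 15), (2, 8), (2, 15), (3, 8), (3, 15)]
Unfold 4 (reflect across v@8): 16 holes -> [(0, 0), (0, 7), (0, 8), (0, 15), (1, 0), (1, 7), (1, 8), (1, 15), (2, 0), (2, 7), (2, 8), (2, 15), (3, 0), (3, 7), (3, 8), (3, 15)]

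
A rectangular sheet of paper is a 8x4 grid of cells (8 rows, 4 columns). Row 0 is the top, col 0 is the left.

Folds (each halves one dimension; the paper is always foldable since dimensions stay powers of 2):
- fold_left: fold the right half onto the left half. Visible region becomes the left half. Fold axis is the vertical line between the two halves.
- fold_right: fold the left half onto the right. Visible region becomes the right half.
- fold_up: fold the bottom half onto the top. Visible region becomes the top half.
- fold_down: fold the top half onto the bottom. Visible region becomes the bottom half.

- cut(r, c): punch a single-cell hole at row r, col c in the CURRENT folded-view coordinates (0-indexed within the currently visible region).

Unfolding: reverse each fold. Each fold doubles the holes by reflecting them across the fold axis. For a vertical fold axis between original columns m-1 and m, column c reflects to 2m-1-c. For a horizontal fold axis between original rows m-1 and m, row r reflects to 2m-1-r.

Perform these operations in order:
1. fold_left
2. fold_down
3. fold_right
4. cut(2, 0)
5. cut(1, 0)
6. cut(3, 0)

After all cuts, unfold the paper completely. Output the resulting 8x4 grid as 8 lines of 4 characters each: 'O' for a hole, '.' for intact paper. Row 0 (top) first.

Op 1 fold_left: fold axis v@2; visible region now rows[0,8) x cols[0,2) = 8x2
Op 2 fold_down: fold axis h@4; visible region now rows[4,8) x cols[0,2) = 4x2
Op 3 fold_right: fold axis v@1; visible region now rows[4,8) x cols[1,2) = 4x1
Op 4 cut(2, 0): punch at orig (6,1); cuts so far [(6, 1)]; region rows[4,8) x cols[1,2) = 4x1
Op 5 cut(1, 0): punch at orig (5,1); cuts so far [(5, 1), (6, 1)]; region rows[4,8) x cols[1,2) = 4x1
Op 6 cut(3, 0): punch at orig (7,1); cuts so far [(5, 1), (6, 1), (7, 1)]; region rows[4,8) x cols[1,2) = 4x1
Unfold 1 (reflect across v@1): 6 holes -> [(5, 0), (5, 1), (6, 0), (6, 1), (7, 0), (7, 1)]
Unfold 2 (reflect across h@4): 12 holes -> [(0, 0), (0, 1), (1, 0), (1, 1), (2, 0), (2, 1), (5, 0), (5, 1), (6, 0), (6, 1), (7, 0), (7, 1)]
Unfold 3 (reflect across v@2): 24 holes -> [(0, 0), (0, 1), (0, 2), (0, 3), (1, 0), (1, 1), (1, 2), (1, 3), (2, 0), (2, 1), (2, 2), (2, 3), (5, 0), (5, 1), (5, 2), (5, 3), (6, 0), (6, 1), (6, 2), (6, 3), (7, 0), (7, 1), (7, 2), (7, 3)]

Answer: OOOO
OOOO
OOOO
....
....
OOOO
OOOO
OOOO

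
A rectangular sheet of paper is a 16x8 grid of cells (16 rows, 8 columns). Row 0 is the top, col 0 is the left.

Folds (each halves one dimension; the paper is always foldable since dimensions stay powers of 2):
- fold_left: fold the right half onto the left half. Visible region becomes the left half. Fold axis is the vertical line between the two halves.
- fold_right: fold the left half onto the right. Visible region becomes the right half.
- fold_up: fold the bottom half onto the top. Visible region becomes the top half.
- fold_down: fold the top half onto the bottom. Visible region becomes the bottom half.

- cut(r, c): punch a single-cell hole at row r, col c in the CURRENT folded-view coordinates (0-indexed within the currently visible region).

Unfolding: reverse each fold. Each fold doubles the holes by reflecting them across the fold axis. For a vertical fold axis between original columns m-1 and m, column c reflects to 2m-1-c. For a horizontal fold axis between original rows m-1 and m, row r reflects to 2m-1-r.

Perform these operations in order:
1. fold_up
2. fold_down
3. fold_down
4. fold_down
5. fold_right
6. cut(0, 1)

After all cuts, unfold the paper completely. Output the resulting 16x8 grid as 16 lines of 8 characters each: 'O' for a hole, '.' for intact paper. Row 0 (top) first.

Answer: ..O..O..
..O..O..
..O..O..
..O..O..
..O..O..
..O..O..
..O..O..
..O..O..
..O..O..
..O..O..
..O..O..
..O..O..
..O..O..
..O..O..
..O..O..
..O..O..

Derivation:
Op 1 fold_up: fold axis h@8; visible region now rows[0,8) x cols[0,8) = 8x8
Op 2 fold_down: fold axis h@4; visible region now rows[4,8) x cols[0,8) = 4x8
Op 3 fold_down: fold axis h@6; visible region now rows[6,8) x cols[0,8) = 2x8
Op 4 fold_down: fold axis h@7; visible region now rows[7,8) x cols[0,8) = 1x8
Op 5 fold_right: fold axis v@4; visible region now rows[7,8) x cols[4,8) = 1x4
Op 6 cut(0, 1): punch at orig (7,5); cuts so far [(7, 5)]; region rows[7,8) x cols[4,8) = 1x4
Unfold 1 (reflect across v@4): 2 holes -> [(7, 2), (7, 5)]
Unfold 2 (reflect across h@7): 4 holes -> [(6, 2), (6, 5), (7, 2), (7, 5)]
Unfold 3 (reflect across h@6): 8 holes -> [(4, 2), (4, 5), (5, 2), (5, 5), (6, 2), (6, 5), (7, 2), (7, 5)]
Unfold 4 (reflect across h@4): 16 holes -> [(0, 2), (0, 5), (1, 2), (1, 5), (2, 2), (2, 5), (3, 2), (3, 5), (4, 2), (4, 5), (5, 2), (5, 5), (6, 2), (6, 5), (7, 2), (7, 5)]
Unfold 5 (reflect across h@8): 32 holes -> [(0, 2), (0, 5), (1, 2), (1, 5), (2, 2), (2, 5), (3, 2), (3, 5), (4, 2), (4, 5), (5, 2), (5, 5), (6, 2), (6, 5), (7, 2), (7, 5), (8, 2), (8, 5), (9, 2), (9, 5), (10, 2), (10, 5), (11, 2), (11, 5), (12, 2), (12, 5), (13, 2), (13, 5), (14, 2), (14, 5), (15, 2), (15, 5)]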